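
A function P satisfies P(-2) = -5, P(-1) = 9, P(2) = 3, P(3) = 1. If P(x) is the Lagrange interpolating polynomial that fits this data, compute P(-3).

-35

Evaluate each Lagrange basis at x = -3:
L_0(-3) = (-2)·(-5)·(-6)/[(-1)·(-4)·(-5)] = 3
L_1(-3) = (-1)·(-5)·(-6)/[(1)·(-3)·(-4)] = -5/2
L_2(-3) = (-1)·(-2)·(-6)/[(4)·(3)·(-1)] = 1
L_3(-3) = (-1)·(-2)·(-5)/[(5)·(4)·(1)] = -1/2
Sum: (-5)·(3) + 9·(-5/2) + 3·(1) + 1·(-1/2) = -35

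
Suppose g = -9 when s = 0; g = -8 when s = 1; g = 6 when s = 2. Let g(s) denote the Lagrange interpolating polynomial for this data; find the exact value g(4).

L_0(4) = (3)·(2)/[(-1)·(-2)] = 3
L_1(4) = (4)·(2)/[(1)·(-1)] = -8
L_2(4) = (4)·(3)/[(2)·(1)] = 6
Sum: (-9)·(3) + (-8)·(-8) + 6·(6) = 73

73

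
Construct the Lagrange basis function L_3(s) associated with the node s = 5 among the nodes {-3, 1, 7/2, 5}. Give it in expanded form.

L_3(s) = (s + 3)(s - 1)(s - 7/2) / [(8)·(4)·(3/2)]
       = (s^3 - (3/2)s^2 - 10s + 21/2) / (48)

L_3(s) = (1/48)s^3 - (1/32)s^2 - (5/24)s + 7/32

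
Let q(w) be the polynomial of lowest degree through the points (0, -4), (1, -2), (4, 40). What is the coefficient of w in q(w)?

-1

L_0(w) = (w - 1)(w - 4) / [4] = (1/4)w^2 - (5/4)w + 1
L_1(w) = w(w - 4) / [-3] = -(1/3)w^2 + (4/3)w
L_2(w) = w(w - 1) / [12] = (1/12)w^2 - (1/12)w
q(w) = (-4)·L_0 + (-2)·L_1 + 40·L_2
Only the coefficient of w is needed; take it from each L_i and combine:
(-4)·(-5/4) + (-2)·(4/3) + 40·(-1/12) = -1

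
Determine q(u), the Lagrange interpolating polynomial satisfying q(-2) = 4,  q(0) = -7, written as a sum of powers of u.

q(u) = -(11/2)u - 7

L_0(u) = u / [-2] = -(1/2)u
L_1(u) = (u + 2) / [2] = (1/2)u + 1
q(u) = 4·L_0 + (-7)·L_1
  4·L_0(u) = -2u
  (-7)·L_1(u) = -(7/2)u - 7
Adding term by term: -(11/2)u - 7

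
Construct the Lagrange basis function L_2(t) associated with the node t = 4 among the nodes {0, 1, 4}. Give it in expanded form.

L_2(t) = t(t - 1) / [(4)·(3)]
       = (t^2 - t) / (12)

L_2(t) = (1/12)t^2 - (1/12)t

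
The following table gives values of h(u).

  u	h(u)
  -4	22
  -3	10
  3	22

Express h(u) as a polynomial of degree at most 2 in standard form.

h(u) = 2u^2 + 2u - 2

Build the Lagrange basis polynomials:
L_0(u) = (u + 3)(u - 3) / [7] = (1/7)u^2 - 9/7
L_1(u) = (u + 4)(u - 3) / [-6] = -(1/6)u^2 - (1/6)u + 2
L_2(u) = (u + 4)(u + 3) / [42] = (1/42)u^2 + (1/6)u + 2/7
h(u) = 22·L_0 + 10·L_1 + 22·L_2
  22·L_0(u) = (22/7)u^2 - 198/7
  10·L_1(u) = -(5/3)u^2 - (5/3)u + 20
  22·L_2(u) = (11/21)u^2 + (11/3)u + 44/7
Adding term by term: 2u^2 + 2u - 2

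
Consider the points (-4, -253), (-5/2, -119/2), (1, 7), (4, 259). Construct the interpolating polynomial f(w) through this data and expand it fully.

Newton's divided differences:
f[-4,-5/2] = (-119/2 - (-253)) / (-5/2 - (-4)) = 129
f[-5/2,1] = (7 - (-119/2)) / (1 - (-5/2)) = 19
f[1,4] = (259 - 7) / (4 - 1) = 84
f[-4,-5/2,1] = (19 - 129) / (1 - (-4)) = -22
f[-5/2,1,4] = (84 - 19) / (4 - (-5/2)) = 10
f[-4,-5/2,1,4] = (10 - (-22)) / (4 - (-4)) = 4
f(w) = -253 + 129·(w + 4) + (-22)·(w + 4)(w + 5/2) + 4·(w + 4)(w + 5/2)(w - 1)
Expanding: f(w) = 4w^3 + 3

f(w) = 4w^3 + 3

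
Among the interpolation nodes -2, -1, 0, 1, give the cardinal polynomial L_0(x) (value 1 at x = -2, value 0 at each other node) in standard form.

L_0(x) = (x + 1)x(x - 1) / [(-1)·(-2)·(-3)]
       = (x^3 - x) / (-6)

L_0(x) = -(1/6)x^3 + (1/6)x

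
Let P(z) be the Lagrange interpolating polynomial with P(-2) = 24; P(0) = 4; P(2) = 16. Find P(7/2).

Evaluate each Lagrange basis at z = 7/2:
L_0(7/2) = (7/2)·(3/2)/[(-2)·(-4)] = 21/32
L_1(7/2) = (11/2)·(3/2)/[(2)·(-2)] = -33/16
L_2(7/2) = (11/2)·(7/2)/[(4)·(2)] = 77/32
Sum: 24·(21/32) + 4·(-33/16) + 16·(77/32) = 46

46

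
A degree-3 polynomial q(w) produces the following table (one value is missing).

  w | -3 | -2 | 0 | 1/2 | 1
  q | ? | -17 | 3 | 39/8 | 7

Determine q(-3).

The 4 known values determine q uniquely (degree ≤ 3).
L_0(-3) = (-3)·(-7/2)·(-4)/[(-2)·(-5/2)·(-3)] = 14/5
L_1(-3) = (-1)·(-7/2)·(-4)/[(2)·(-1/2)·(-1)] = -14
L_2(-3) = (-1)·(-3)·(-4)/[(5/2)·(1/2)·(-1/2)] = 96/5
L_3(-3) = (-1)·(-3)·(-7/2)/[(3)·(1)·(1/2)] = -7
Sum: (-17)·(14/5) + 3·(-14) + 39/8·(96/5) + 7·(-7) = -45

-45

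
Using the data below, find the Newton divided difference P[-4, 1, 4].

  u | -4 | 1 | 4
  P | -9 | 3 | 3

P[-4,1] = (3 - (-9)) / (1 - (-4)) = 12/5
P[1,4] = (3 - 3) / (4 - 1) = 0
P[-4,1,4] = (0 - 12/5) / (4 - (-4)) = -3/10

-3/10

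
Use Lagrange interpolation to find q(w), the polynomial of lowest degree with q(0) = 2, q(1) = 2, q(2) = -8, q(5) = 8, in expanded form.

L_0(w) = (w - 1)(w - 2)(w - 5) / [-10] = -(1/10)w^3 + (4/5)w^2 - (17/10)w + 1
L_1(w) = w(w - 2)(w - 5) / [4] = (1/4)w^3 - (7/4)w^2 + (5/2)w
L_2(w) = w(w - 1)(w - 5) / [-6] = -(1/6)w^3 + w^2 - (5/6)w
L_3(w) = w(w - 1)(w - 2) / [60] = (1/60)w^3 - (1/20)w^2 + (1/30)w
q(w) = 2·L_0 + 2·L_1 + (-8)·L_2 + 8·L_3
  2·L_0(w) = -(1/5)w^3 + (8/5)w^2 - (17/5)w + 2
  2·L_1(w) = (1/2)w^3 - (7/2)w^2 + 5w
  (-8)·L_2(w) = (4/3)w^3 - 8w^2 + (20/3)w
  8·L_3(w) = (2/15)w^3 - (2/5)w^2 + (4/15)w
Adding term by term: (53/30)w^3 - (103/10)w^2 + (128/15)w + 2

q(w) = (53/30)w^3 - (103/10)w^2 + (128/15)w + 2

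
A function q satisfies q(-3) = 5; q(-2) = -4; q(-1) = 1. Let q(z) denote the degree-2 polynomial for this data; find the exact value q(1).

53

Using Newton's divided-difference form:
q[-3,-2] = (-4 - 5) / (-2 - (-3)) = -9
q[-2,-1] = (1 - (-4)) / (-1 - (-2)) = 5
q[-3,-2,-1] = (5 - (-9)) / (-1 - (-3)) = 7
q(1) = 5 + (-9)·(4) + 7·(4)·(3) = 53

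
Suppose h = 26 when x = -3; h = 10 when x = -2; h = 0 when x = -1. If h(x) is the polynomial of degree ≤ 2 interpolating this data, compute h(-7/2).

Evaluate each Lagrange basis at x = -7/2:
L_0(-7/2) = (-3/2)·(-5/2)/[(-1)·(-2)] = 15/8
L_1(-7/2) = (-1/2)·(-5/2)/[(1)·(-1)] = -5/4
L_2(-7/2) = (-1/2)·(-3/2)/[(2)·(1)] = 3/8
Sum: 26·(15/8) + 10·(-5/4) + 0 = 145/4

145/4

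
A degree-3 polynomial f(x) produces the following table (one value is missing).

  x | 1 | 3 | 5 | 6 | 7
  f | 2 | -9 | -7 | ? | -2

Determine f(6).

-17/4

The 4 known values determine f uniquely (degree ≤ 3).
Evaluate each Lagrange basis at x = 6:
L_0(6) = (3)·(1)·(-1)/[(-2)·(-4)·(-6)] = 1/16
L_1(6) = (5)·(1)·(-1)/[(2)·(-2)·(-4)] = -5/16
L_2(6) = (5)·(3)·(-1)/[(4)·(2)·(-2)] = 15/16
L_3(6) = (5)·(3)·(1)/[(6)·(4)·(2)] = 5/16
Sum: 2·(1/16) + (-9)·(-5/16) + (-7)·(15/16) + (-2)·(5/16) = -17/4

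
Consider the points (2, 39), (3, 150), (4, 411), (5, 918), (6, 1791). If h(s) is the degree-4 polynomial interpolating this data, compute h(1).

6

L_0(1) = (-2)·(-3)·(-4)·(-5)/[(-1)·(-2)·(-3)·(-4)] = 5
L_1(1) = (-1)·(-3)·(-4)·(-5)/[(1)·(-1)·(-2)·(-3)] = -10
L_2(1) = (-1)·(-2)·(-4)·(-5)/[(2)·(1)·(-1)·(-2)] = 10
L_3(1) = (-1)·(-2)·(-3)·(-5)/[(3)·(2)·(1)·(-1)] = -5
L_4(1) = (-1)·(-2)·(-3)·(-4)/[(4)·(3)·(2)·(1)] = 1
Sum: 39·(5) + 150·(-10) + 411·(10) + 918·(-5) + 1791·(1) = 6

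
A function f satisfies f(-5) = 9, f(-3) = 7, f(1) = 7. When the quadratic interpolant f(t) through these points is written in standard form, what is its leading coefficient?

Build the Lagrange basis polynomials:
L_0(t) = (t + 3)(t - 1) / [12] = (1/12)t^2 + (1/6)t - 1/4
L_1(t) = (t + 5)(t - 1) / [-8] = -(1/8)t^2 - (1/2)t + 5/8
L_2(t) = (t + 5)(t + 3) / [24] = (1/24)t^2 + (1/3)t + 5/8
f(t) = 9·L_0 + 7·L_1 + 7·L_2
Only the coefficient of t^2 is needed; take it from each L_i and combine:
9·(1/12) + 7·(-1/8) + 7·(1/24) = 1/6

1/6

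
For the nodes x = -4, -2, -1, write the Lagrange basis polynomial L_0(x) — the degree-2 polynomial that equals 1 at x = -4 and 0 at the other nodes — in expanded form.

L_0(x) = (1/6)x^2 + (1/2)x + 1/3

L_0(x) = (x + 2)(x + 1) / [(-2)·(-3)]
       = (x^2 + 3x + 2) / (6)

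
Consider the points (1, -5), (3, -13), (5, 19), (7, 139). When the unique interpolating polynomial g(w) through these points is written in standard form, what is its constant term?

-1

Build the Lagrange basis polynomials:
L_0(w) = (w - 3)(w - 5)(w - 7) / [-48] = -(1/48)w^3 + (5/16)w^2 - (71/48)w + 35/16
L_1(w) = (w - 1)(w - 5)(w - 7) / [16] = (1/16)w^3 - (13/16)w^2 + (47/16)w - 35/16
L_2(w) = (w - 1)(w - 3)(w - 7) / [-16] = -(1/16)w^3 + (11/16)w^2 - (31/16)w + 21/16
L_3(w) = (w - 1)(w - 3)(w - 5) / [48] = (1/48)w^3 - (3/16)w^2 + (23/48)w - 5/16
g(w) = (-5)·L_0 + (-13)·L_1 + 19·L_2 + 139·L_3
Only the constant term is needed; take it from each L_i and combine:
(-5)·(35/16) + (-13)·(-35/16) + 19·(21/16) + 139·(-5/16) = -1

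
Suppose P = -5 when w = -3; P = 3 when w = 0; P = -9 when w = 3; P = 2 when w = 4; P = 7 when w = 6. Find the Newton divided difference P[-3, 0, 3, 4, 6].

P[-3,0] = (3 - (-5)) / (0 - (-3)) = 8/3
P[0,3] = (-9 - 3) / (3 - 0) = -4
P[3,4] = (2 - (-9)) / (4 - 3) = 11
P[4,6] = (7 - 2) / (6 - 4) = 5/2
P[-3,0,3] = (-4 - 8/3) / (3 - (-3)) = -10/9
P[0,3,4] = (11 - (-4)) / (4 - 0) = 15/4
P[3,4,6] = (5/2 - 11) / (6 - 3) = -17/6
P[-3,0,3,4] = (15/4 - (-10/9)) / (4 - (-3)) = 25/36
P[0,3,4,6] = (-17/6 - 15/4) / (6 - 0) = -79/72
P[-3,0,3,4,6] = (-79/72 - 25/36) / (6 - (-3)) = -43/216

-43/216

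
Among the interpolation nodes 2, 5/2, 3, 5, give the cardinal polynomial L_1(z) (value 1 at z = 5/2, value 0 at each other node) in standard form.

L_1(z) = (z - 2)(z - 3)(z - 5) / [(1/2)·(-1/2)·(-5/2)]
       = (z^3 - 10z^2 + 31z - 30) / (5/8)

L_1(z) = (8/5)z^3 - 16z^2 + (248/5)z - 48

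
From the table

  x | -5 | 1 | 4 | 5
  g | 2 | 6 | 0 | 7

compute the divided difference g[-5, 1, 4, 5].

55/216

g[-5,1] = (6 - 2) / (1 - (-5)) = 2/3
g[1,4] = (0 - 6) / (4 - 1) = -2
g[4,5] = (7 - 0) / (5 - 4) = 7
g[-5,1,4] = (-2 - 2/3) / (4 - (-5)) = -8/27
g[1,4,5] = (7 - (-2)) / (5 - 1) = 9/4
g[-5,1,4,5] = (9/4 - (-8/27)) / (5 - (-5)) = 55/216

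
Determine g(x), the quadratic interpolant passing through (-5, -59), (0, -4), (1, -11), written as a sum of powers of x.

g(x) = -3x^2 - 4x - 4

Build the Lagrange basis polynomials:
L_0(x) = x(x - 1) / [30] = (1/30)x^2 - (1/30)x
L_1(x) = (x + 5)(x - 1) / [-5] = -(1/5)x^2 - (4/5)x + 1
L_2(x) = (x + 5)x / [6] = (1/6)x^2 + (5/6)x
g(x) = (-59)·L_0 + (-4)·L_1 + (-11)·L_2
  (-59)·L_0(x) = -(59/30)x^2 + (59/30)x
  (-4)·L_1(x) = (4/5)x^2 + (16/5)x - 4
  (-11)·L_2(x) = -(11/6)x^2 - (55/6)x
Adding term by term: -3x^2 - 4x - 4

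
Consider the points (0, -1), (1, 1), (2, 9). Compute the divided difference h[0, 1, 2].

h[0,1] = (1 - (-1)) / (1 - 0) = 2
h[1,2] = (9 - 1) / (2 - 1) = 8
h[0,1,2] = (8 - 2) / (2 - 0) = 3

3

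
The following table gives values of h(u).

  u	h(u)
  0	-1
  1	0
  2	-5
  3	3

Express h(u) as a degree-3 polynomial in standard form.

h(u) = (19/6)u^3 - (25/2)u^2 + (31/3)u - 1

Build the Lagrange basis polynomials:
L_0(u) = (u - 1)(u - 2)(u - 3) / [-6] = -(1/6)u^3 + u^2 - (11/6)u + 1
L_1(u) = u(u - 2)(u - 3) / [2] = (1/2)u^3 - (5/2)u^2 + 3u
L_2(u) = u(u - 1)(u - 3) / [-2] = -(1/2)u^3 + 2u^2 - (3/2)u
L_3(u) = u(u - 1)(u - 2) / [6] = (1/6)u^3 - (1/2)u^2 + (1/3)u
h(u) = (-1)·L_0 + 0·L_1 + (-5)·L_2 + 3·L_3
  (-1)·L_0(u) = (1/6)u^3 - u^2 + (11/6)u - 1
  0·L_1(u) = 0
  (-5)·L_2(u) = (5/2)u^3 - 10u^2 + (15/2)u
  3·L_3(u) = (1/2)u^3 - (3/2)u^2 + u
Adding term by term: (19/6)u^3 - (25/2)u^2 + (31/3)u - 1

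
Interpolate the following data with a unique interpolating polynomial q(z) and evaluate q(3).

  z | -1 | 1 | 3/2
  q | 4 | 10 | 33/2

Using Newton's divided-difference form:
q[-1,1] = (10 - 4) / (1 - (-1)) = 3
q[1,3/2] = (33/2 - 10) / (3/2 - 1) = 13
q[-1,1,3/2] = (13 - 3) / (3/2 - (-1)) = 4
q(3) = 4 + 3·(4) + 4·(4)·(2) = 48

48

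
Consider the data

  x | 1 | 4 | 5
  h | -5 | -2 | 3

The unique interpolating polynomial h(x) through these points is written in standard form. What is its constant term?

-2

Build the Lagrange basis polynomials:
L_0(x) = (x - 4)(x - 5) / [12] = (1/12)x^2 - (3/4)x + 5/3
L_1(x) = (x - 1)(x - 5) / [-3] = -(1/3)x^2 + 2x - 5/3
L_2(x) = (x - 1)(x - 4) / [4] = (1/4)x^2 - (5/4)x + 1
h(x) = (-5)·L_0 + (-2)·L_1 + 3·L_2
Only the constant term is needed; take it from each L_i and combine:
(-5)·(5/3) + (-2)·(-5/3) + 3·(1) = -2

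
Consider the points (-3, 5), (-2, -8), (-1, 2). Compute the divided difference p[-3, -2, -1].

23/2

p[-3,-2] = (-8 - 5) / (-2 - (-3)) = -13
p[-2,-1] = (2 - (-8)) / (-1 - (-2)) = 10
p[-3,-2,-1] = (10 - (-13)) / (-1 - (-3)) = 23/2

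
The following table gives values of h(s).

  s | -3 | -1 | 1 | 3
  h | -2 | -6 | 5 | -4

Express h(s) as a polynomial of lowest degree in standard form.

L_0(s) = (s + 1)(s - 1)(s - 3) / [-48] = -(1/48)s^3 + (1/16)s^2 + (1/48)s - 1/16
L_1(s) = (s + 3)(s - 1)(s - 3) / [16] = (1/16)s^3 - (1/16)s^2 - (9/16)s + 9/16
L_2(s) = (s + 3)(s + 1)(s - 3) / [-16] = -(1/16)s^3 - (1/16)s^2 + (9/16)s + 9/16
L_3(s) = (s + 3)(s + 1)(s - 1) / [48] = (1/48)s^3 + (1/16)s^2 - (1/48)s - 1/16
h(s) = (-2)·L_0 + (-6)·L_1 + 5·L_2 + (-4)·L_3
  (-2)·L_0(s) = (1/24)s^3 - (1/8)s^2 - (1/24)s + 1/8
  (-6)·L_1(s) = -(3/8)s^3 + (3/8)s^2 + (27/8)s - 27/8
  5·L_2(s) = -(5/16)s^3 - (5/16)s^2 + (45/16)s + 45/16
  (-4)·L_3(s) = -(1/12)s^3 - (1/4)s^2 + (1/12)s + 1/4
Adding term by term: -(35/48)s^3 - (5/16)s^2 + (299/48)s - 3/16

h(s) = -(35/48)s^3 - (5/16)s^2 + (299/48)s - 3/16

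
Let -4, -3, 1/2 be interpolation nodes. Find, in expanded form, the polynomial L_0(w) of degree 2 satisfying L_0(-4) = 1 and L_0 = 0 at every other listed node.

L_0(w) = (2/9)w^2 + (5/9)w - 1/3

L_0(w) = (w + 3)(w - 1/2) / [(-1)·(-9/2)]
       = (w^2 + (5/2)w - 3/2) / (9/2)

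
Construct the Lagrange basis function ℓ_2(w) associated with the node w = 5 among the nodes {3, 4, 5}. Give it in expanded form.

ℓ_2(w) = (1/2)w^2 - (7/2)w + 6

ℓ_2(w) = (w - 3)(w - 4) / [(2)·(1)]
       = (w^2 - 7w + 12) / (2)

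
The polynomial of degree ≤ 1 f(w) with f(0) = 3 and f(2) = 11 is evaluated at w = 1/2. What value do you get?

L_0(1/2) = (-3/2)/[(-2)] = 3/4
L_1(1/2) = (1/2)/[(2)] = 1/4
Sum: 3·(3/4) + 11·(1/4) = 5

5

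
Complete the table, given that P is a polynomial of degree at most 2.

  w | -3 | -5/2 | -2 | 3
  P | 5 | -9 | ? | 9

The 3 known values determine P uniquely (degree ≤ 2).
Evaluate each Lagrange basis at w = -2:
L_0(-2) = (1/2)·(-5)/[(-1/2)·(-6)] = -5/6
L_1(-2) = (1)·(-5)/[(1/2)·(-11/2)] = 20/11
L_2(-2) = (1)·(1/2)/[(6)·(11/2)] = 1/66
Sum: 5·(-5/6) + (-9)·(20/11) + 9·(1/66) = -673/33

-673/33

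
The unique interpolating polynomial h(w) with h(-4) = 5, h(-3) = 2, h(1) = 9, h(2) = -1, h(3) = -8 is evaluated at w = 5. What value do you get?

Using Newton's divided-difference form:
h[-4,-3] = (2 - 5) / (-3 - (-4)) = -3
h[-3,1] = (9 - 2) / (1 - (-3)) = 7/4
h[1,2] = (-1 - 9) / (2 - 1) = -10
h[2,3] = (-8 - (-1)) / (3 - 2) = -7
h[-4,-3,1] = (7/4 - (-3)) / (1 - (-4)) = 19/20
h[-3,1,2] = (-10 - 7/4) / (2 - (-3)) = -47/20
h[1,2,3] = (-7 - (-10)) / (3 - 1) = 3/2
h[-4,-3,1,2] = (-47/20 - 19/20) / (2 - (-4)) = -11/20
h[-3,1,2,3] = (3/2 - (-47/20)) / (3 - (-3)) = 77/120
h[-4,-3,1,2,3] = (77/120 - (-11/20)) / (3 - (-4)) = 143/840
h(5) = 5 + (-3)·(9) + (19/20)·(9)·(8) + (-11/20)·(9)·(8)·(4) + (143/840)·(9)·(8)·(4)·(3) = 1228/35

1228/35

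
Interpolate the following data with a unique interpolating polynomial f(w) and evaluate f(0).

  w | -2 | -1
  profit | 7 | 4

1

Evaluate each Lagrange basis at w = 0:
L_0(0) = (1)/[(-1)] = -1
L_1(0) = (2)/[(1)] = 2
Sum: 7·(-1) + 4·(2) = 1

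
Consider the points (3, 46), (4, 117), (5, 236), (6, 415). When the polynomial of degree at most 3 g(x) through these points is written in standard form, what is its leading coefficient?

2

The leading coefficient equals the top divided difference g[3,4,5,6].
g[3,4] = (117 - 46) / (4 - 3) = 71
g[4,5] = (236 - 117) / (5 - 4) = 119
g[5,6] = (415 - 236) / (6 - 5) = 179
g[3,4,5] = (119 - 71) / (5 - 3) = 24
g[4,5,6] = (179 - 119) / (6 - 4) = 30
g[3,4,5,6] = (30 - 24) / (6 - 3) = 2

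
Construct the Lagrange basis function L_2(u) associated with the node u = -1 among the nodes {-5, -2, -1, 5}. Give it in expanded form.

L_2(u) = -(1/24)u^3 - (1/12)u^2 + (25/24)u + 25/12

L_2(u) = (u + 5)(u + 2)(u - 5) / [(4)·(1)·(-6)]
       = (u^3 + 2u^2 - 25u - 50) / (-24)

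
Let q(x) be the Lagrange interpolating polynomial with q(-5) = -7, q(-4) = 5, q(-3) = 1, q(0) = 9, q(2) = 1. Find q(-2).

-113/35

Evaluate each Lagrange basis at x = -2:
L_0(-2) = (2)·(1)·(-2)·(-4)/[(-1)·(-2)·(-5)·(-7)] = 8/35
L_1(-2) = (3)·(1)·(-2)·(-4)/[(1)·(-1)·(-4)·(-6)] = -1
L_2(-2) = (3)·(2)·(-2)·(-4)/[(2)·(1)·(-3)·(-5)] = 8/5
L_3(-2) = (3)·(2)·(1)·(-4)/[(5)·(4)·(3)·(-2)] = 1/5
L_4(-2) = (3)·(2)·(1)·(-2)/[(7)·(6)·(5)·(2)] = -1/35
Sum: (-7)·(8/35) + 5·(-1) + 1·(8/5) + 9·(1/5) + 1·(-1/35) = -113/35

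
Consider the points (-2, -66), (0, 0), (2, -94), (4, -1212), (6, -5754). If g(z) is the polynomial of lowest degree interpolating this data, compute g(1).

Evaluate each Lagrange basis at z = 1:
L_0(1) = (1)·(-1)·(-3)·(-5)/[(-2)·(-4)·(-6)·(-8)] = -5/128
L_1(1) = (3)·(-1)·(-3)·(-5)/[(2)·(-2)·(-4)·(-6)] = 15/32
L_2(1) = (3)·(1)·(-3)·(-5)/[(4)·(2)·(-2)·(-4)] = 45/64
L_3(1) = (3)·(1)·(-1)·(-5)/[(6)·(4)·(2)·(-2)] = -5/32
L_4(1) = (3)·(1)·(-1)·(-3)/[(8)·(6)·(4)·(2)] = 3/128
Sum: (-66)·(-5/128) + 0 + (-94)·(45/64) + (-1212)·(-5/32) + (-5754)·(3/128) = -9

-9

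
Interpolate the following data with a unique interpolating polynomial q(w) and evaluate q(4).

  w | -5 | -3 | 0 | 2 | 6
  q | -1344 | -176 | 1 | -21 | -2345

Using Newton's divided-difference form:
q[-5,-3] = (-176 - (-1344)) / (-3 - (-5)) = 584
q[-3,0] = (1 - (-176)) / (0 - (-3)) = 59
q[0,2] = (-21 - 1) / (2 - 0) = -11
q[2,6] = (-2345 - (-21)) / (6 - 2) = -581
q[-5,-3,0] = (59 - 584) / (0 - (-5)) = -105
q[-3,0,2] = (-11 - 59) / (2 - (-3)) = -14
q[0,2,6] = (-581 - (-11)) / (6 - 0) = -95
q[-5,-3,0,2] = (-14 - (-105)) / (2 - (-5)) = 13
q[-3,0,2,6] = (-95 - (-14)) / (6 - (-3)) = -9
q[-5,-3,0,2,6] = (-9 - 13) / (6 - (-5)) = -2
q(4) = -1344 + 584·(9) + (-105)·(9)·(7) + 13·(9)·(7)·(4) + (-2)·(9)·(7)·(4)·(2) = -435

-435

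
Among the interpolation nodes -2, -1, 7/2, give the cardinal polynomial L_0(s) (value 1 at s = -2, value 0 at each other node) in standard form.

L_0(s) = (s + 1)(s - 7/2) / [(-1)·(-11/2)]
       = (s^2 - (5/2)s - 7/2) / (11/2)

L_0(s) = (2/11)s^2 - (5/11)s - 7/11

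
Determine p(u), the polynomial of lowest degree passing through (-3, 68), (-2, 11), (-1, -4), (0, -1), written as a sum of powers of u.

L_0(u) = (u + 2)(u + 1)u / [-6] = -(1/6)u^3 - (1/2)u^2 - (1/3)u
L_1(u) = (u + 3)(u + 1)u / [2] = (1/2)u^3 + 2u^2 + (3/2)u
L_2(u) = (u + 3)(u + 2)u / [-2] = -(1/2)u^3 - (5/2)u^2 - 3u
L_3(u) = (u + 3)(u + 2)(u + 1) / [6] = (1/6)u^3 + u^2 + (11/6)u + 1
p(u) = 68·L_0 + 11·L_1 + (-4)·L_2 + (-1)·L_3
  68·L_0(u) = -(34/3)u^3 - 34u^2 - (68/3)u
  11·L_1(u) = (11/2)u^3 + 22u^2 + (33/2)u
  (-4)·L_2(u) = 2u^3 + 10u^2 + 12u
  (-1)·L_3(u) = -(1/6)u^3 - u^2 - (11/6)u - 1
Adding term by term: -4u^3 - 3u^2 + 4u - 1

p(u) = -4u^3 - 3u^2 + 4u - 1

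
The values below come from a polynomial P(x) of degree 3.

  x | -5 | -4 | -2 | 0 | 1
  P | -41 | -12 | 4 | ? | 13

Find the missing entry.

The 4 known values determine P uniquely (degree ≤ 3).
Evaluate each Lagrange basis at x = 0:
L_0(0) = (4)·(2)·(-1)/[(-1)·(-3)·(-6)] = 4/9
L_1(0) = (5)·(2)·(-1)/[(1)·(-2)·(-5)] = -1
L_2(0) = (5)·(4)·(-1)/[(3)·(2)·(-3)] = 10/9
L_3(0) = (5)·(4)·(2)/[(6)·(5)·(3)] = 4/9
Sum: (-41)·(4/9) + (-12)·(-1) + 4·(10/9) + 13·(4/9) = 4

4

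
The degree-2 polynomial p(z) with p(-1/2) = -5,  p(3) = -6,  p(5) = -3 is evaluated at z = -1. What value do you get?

-324/77

Evaluate each Lagrange basis at z = -1:
L_0(-1) = (-4)·(-6)/[(-7/2)·(-11/2)] = 96/77
L_1(-1) = (-1/2)·(-6)/[(7/2)·(-2)] = -3/7
L_2(-1) = (-1/2)·(-4)/[(11/2)·(2)] = 2/11
Sum: (-5)·(96/77) + (-6)·(-3/7) + (-3)·(2/11) = -324/77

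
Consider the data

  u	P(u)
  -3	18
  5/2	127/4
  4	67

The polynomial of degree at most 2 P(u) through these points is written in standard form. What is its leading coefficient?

3

The leading coefficient equals the top divided difference P[-3,5/2,4].
P[-3,5/2] = (127/4 - 18) / (5/2 - (-3)) = 5/2
P[5/2,4] = (67 - 127/4) / (4 - 5/2) = 47/2
P[-3,5/2,4] = (47/2 - 5/2) / (4 - (-3)) = 3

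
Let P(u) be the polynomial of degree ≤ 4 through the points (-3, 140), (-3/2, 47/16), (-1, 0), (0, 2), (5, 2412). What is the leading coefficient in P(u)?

The leading coefficient equals the top divided difference P[-3,-3/2,-1,0,5].
P[-3,-3/2] = (47/16 - 140) / (-3/2 - (-3)) = -731/8
P[-3/2,-1] = (0 - 47/16) / (-1 - (-3/2)) = -47/8
P[-1,0] = (2 - 0) / (0 - (-1)) = 2
P[0,5] = (2412 - 2) / (5 - 0) = 482
P[-3,-3/2,-1] = (-47/8 - (-731/8)) / (-1 - (-3)) = 171/4
P[-3/2,-1,0] = (2 - (-47/8)) / (0 - (-3/2)) = 21/4
P[-1,0,5] = (482 - 2) / (5 - (-1)) = 80
P[-3,-3/2,-1,0] = (21/4 - 171/4) / (0 - (-3)) = -25/2
P[-3/2,-1,0,5] = (80 - 21/4) / (5 - (-3/2)) = 23/2
P[-3,-3/2,-1,0,5] = (23/2 - (-25/2)) / (5 - (-3)) = 3

3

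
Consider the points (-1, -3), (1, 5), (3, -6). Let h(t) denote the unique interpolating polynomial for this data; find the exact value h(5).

Evaluate each Lagrange basis at t = 5:
L_0(5) = (4)·(2)/[(-2)·(-4)] = 1
L_1(5) = (6)·(2)/[(2)·(-2)] = -3
L_2(5) = (6)·(4)/[(4)·(2)] = 3
Sum: (-3)·(1) + 5·(-3) + (-6)·(3) = -36

-36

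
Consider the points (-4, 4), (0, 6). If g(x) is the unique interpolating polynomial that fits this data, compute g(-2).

5

Evaluate each Lagrange basis at x = -2:
L_0(-2) = (-2)/[(-4)] = 1/2
L_1(-2) = (2)/[(4)] = 1/2
Sum: 4·(1/2) + 6·(1/2) = 5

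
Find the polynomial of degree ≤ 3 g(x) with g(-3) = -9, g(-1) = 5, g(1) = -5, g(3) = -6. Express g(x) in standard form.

g(x) = (11/16)x^3 - (15/16)x^2 - (91/16)x + 15/16

Newton's divided differences:
g[-3,-1] = (5 - (-9)) / (-1 - (-3)) = 7
g[-1,1] = (-5 - 5) / (1 - (-1)) = -5
g[1,3] = (-6 - (-5)) / (3 - 1) = -1/2
g[-3,-1,1] = (-5 - 7) / (1 - (-3)) = -3
g[-1,1,3] = (-1/2 - (-5)) / (3 - (-1)) = 9/8
g[-3,-1,1,3] = (9/8 - (-3)) / (3 - (-3)) = 11/16
g(x) = -9 + 7·(x + 3) + (-3)·(x + 3)(x + 1) + (11/16)·(x + 3)(x + 1)(x - 1)
Expanding: g(x) = (11/16)x^3 - (15/16)x^2 - (91/16)x + 15/16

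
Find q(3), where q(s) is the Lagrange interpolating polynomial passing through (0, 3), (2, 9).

L_0(3) = (1)/[(-2)] = -1/2
L_1(3) = (3)/[(2)] = 3/2
Sum: 3·(-1/2) + 9·(3/2) = 12

12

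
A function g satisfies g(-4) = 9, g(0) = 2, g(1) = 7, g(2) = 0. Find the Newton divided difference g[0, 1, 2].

-6

g[0,1] = (7 - 2) / (1 - 0) = 5
g[1,2] = (0 - 7) / (2 - 1) = -7
g[0,1,2] = (-7 - 5) / (2 - 0) = -6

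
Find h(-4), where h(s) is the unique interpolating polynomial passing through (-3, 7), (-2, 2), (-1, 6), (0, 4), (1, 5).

60

Evaluate each Lagrange basis at s = -4:
L_0(-4) = (-2)·(-3)·(-4)·(-5)/[(-1)·(-2)·(-3)·(-4)] = 5
L_1(-4) = (-1)·(-3)·(-4)·(-5)/[(1)·(-1)·(-2)·(-3)] = -10
L_2(-4) = (-1)·(-2)·(-4)·(-5)/[(2)·(1)·(-1)·(-2)] = 10
L_3(-4) = (-1)·(-2)·(-3)·(-5)/[(3)·(2)·(1)·(-1)] = -5
L_4(-4) = (-1)·(-2)·(-3)·(-4)/[(4)·(3)·(2)·(1)] = 1
Sum: 7·(5) + 2·(-10) + 6·(10) + 4·(-5) + 5·(1) = 60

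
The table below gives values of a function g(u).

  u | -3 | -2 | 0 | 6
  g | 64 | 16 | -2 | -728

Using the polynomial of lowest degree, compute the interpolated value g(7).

-1136

Evaluate each Lagrange basis at u = 7:
L_0(7) = (9)·(7)·(1)/[(-1)·(-3)·(-9)] = -7/3
L_1(7) = (10)·(7)·(1)/[(1)·(-2)·(-8)] = 35/8
L_2(7) = (10)·(9)·(1)/[(3)·(2)·(-6)] = -5/2
L_3(7) = (10)·(9)·(7)/[(9)·(8)·(6)] = 35/24
Sum: 64·(-7/3) + 16·(35/8) + (-2)·(-5/2) + (-728)·(35/24) = -1136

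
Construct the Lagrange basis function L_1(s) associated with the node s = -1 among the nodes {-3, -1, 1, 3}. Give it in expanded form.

L_1(s) = (s + 3)(s - 1)(s - 3) / [(2)·(-2)·(-4)]
       = (s^3 - s^2 - 9s + 9) / (16)

L_1(s) = (1/16)s^3 - (1/16)s^2 - (9/16)s + 9/16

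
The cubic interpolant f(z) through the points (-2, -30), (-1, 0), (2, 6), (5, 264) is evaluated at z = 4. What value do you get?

Evaluate each Lagrange basis at z = 4:
L_0(4) = (5)·(2)·(-1)/[(-1)·(-4)·(-7)] = 5/14
L_1(4) = (6)·(2)·(-1)/[(1)·(-3)·(-6)] = -2/3
L_2(4) = (6)·(5)·(-1)/[(4)·(3)·(-3)] = 5/6
L_3(4) = (6)·(5)·(2)/[(7)·(6)·(3)] = 10/21
Sum: (-30)·(5/14) + 0 + 6·(5/6) + 264·(10/21) = 120

120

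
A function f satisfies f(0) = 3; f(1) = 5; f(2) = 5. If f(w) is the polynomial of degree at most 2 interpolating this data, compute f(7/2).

Evaluate each Lagrange basis at w = 7/2:
L_0(7/2) = (5/2)·(3/2)/[(-1)·(-2)] = 15/8
L_1(7/2) = (7/2)·(3/2)/[(1)·(-1)] = -21/4
L_2(7/2) = (7/2)·(5/2)/[(2)·(1)] = 35/8
Sum: 3·(15/8) + 5·(-21/4) + 5·(35/8) = 5/4

5/4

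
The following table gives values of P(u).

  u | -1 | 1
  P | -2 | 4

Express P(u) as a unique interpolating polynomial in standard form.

L_0(u) = (u - 1) / [-2] = -(1/2)u + 1/2
L_1(u) = (u + 1) / [2] = (1/2)u + 1/2
P(u) = (-2)·L_0 + 4·L_1
  (-2)·L_0(u) = u - 1
  4·L_1(u) = 2u + 2
Adding term by term: 3u + 1

P(u) = 3u + 1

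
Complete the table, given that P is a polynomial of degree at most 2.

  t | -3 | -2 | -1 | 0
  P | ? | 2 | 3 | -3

-6

The 3 known values determine P uniquely (degree ≤ 2).
Evaluate each Lagrange basis at t = -3:
L_0(-3) = (-2)·(-3)/[(-1)·(-2)] = 3
L_1(-3) = (-1)·(-3)/[(1)·(-1)] = -3
L_2(-3) = (-1)·(-2)/[(2)·(1)] = 1
Sum: 2·(3) + 3·(-3) + (-3)·(1) = -6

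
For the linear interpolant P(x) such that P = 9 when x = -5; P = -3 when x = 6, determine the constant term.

39/11

Build the Lagrange basis polynomials:
L_0(x) = (x - 6) / [-11] = -(1/11)x + 6/11
L_1(x) = (x + 5) / [11] = (1/11)x + 5/11
P(x) = 9·L_0 + (-3)·L_1
Only the constant term is needed; take it from each L_i and combine:
9·(6/11) + (-3)·(5/11) = 39/11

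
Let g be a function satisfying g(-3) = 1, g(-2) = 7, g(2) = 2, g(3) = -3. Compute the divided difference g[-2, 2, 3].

-3/4

g[-2,2] = (2 - 7) / (2 - (-2)) = -5/4
g[2,3] = (-3 - 2) / (3 - 2) = -5
g[-2,2,3] = (-5 - (-5/4)) / (3 - (-2)) = -3/4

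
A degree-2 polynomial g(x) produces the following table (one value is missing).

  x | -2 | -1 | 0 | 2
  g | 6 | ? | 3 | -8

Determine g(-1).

11/2

The 3 known values determine g uniquely (degree ≤ 2).
Evaluate each Lagrange basis at x = -1:
L_0(-1) = (-1)·(-3)/[(-2)·(-4)] = 3/8
L_1(-1) = (1)·(-3)/[(2)·(-2)] = 3/4
L_2(-1) = (1)·(-1)/[(4)·(2)] = -1/8
Sum: 6·(3/8) + 3·(3/4) + (-8)·(-1/8) = 11/2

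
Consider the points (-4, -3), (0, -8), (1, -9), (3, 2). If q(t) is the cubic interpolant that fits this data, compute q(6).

L_0(6) = (6)·(5)·(3)/[(-4)·(-5)·(-7)] = -9/14
L_1(6) = (10)·(5)·(3)/[(4)·(-1)·(-3)] = 25/2
L_2(6) = (10)·(6)·(3)/[(5)·(1)·(-2)] = -18
L_3(6) = (10)·(6)·(5)/[(7)·(3)·(2)] = 50/7
Sum: (-3)·(-9/14) + (-8)·(25/2) + (-9)·(-18) + 2·(50/7) = 1095/14

1095/14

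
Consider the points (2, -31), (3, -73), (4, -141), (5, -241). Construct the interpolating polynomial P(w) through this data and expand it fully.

P(w) = -w^3 - 4w^2 - 3w - 1

L_0(w) = (w - 3)(w - 4)(w - 5) / [-6] = -(1/6)w^3 + 2w^2 - (47/6)w + 10
L_1(w) = (w - 2)(w - 4)(w - 5) / [2] = (1/2)w^3 - (11/2)w^2 + 19w - 20
L_2(w) = (w - 2)(w - 3)(w - 5) / [-2] = -(1/2)w^3 + 5w^2 - (31/2)w + 15
L_3(w) = (w - 2)(w - 3)(w - 4) / [6] = (1/6)w^3 - (3/2)w^2 + (13/3)w - 4
P(w) = (-31)·L_0 + (-73)·L_1 + (-141)·L_2 + (-241)·L_3
  (-31)·L_0(w) = (31/6)w^3 - 62w^2 + (1457/6)w - 310
  (-73)·L_1(w) = -(73/2)w^3 + (803/2)w^2 - 1387w + 1460
  (-141)·L_2(w) = (141/2)w^3 - 705w^2 + (4371/2)w - 2115
  (-241)·L_3(w) = -(241/6)w^3 + (723/2)w^2 - (3133/3)w + 964
Adding term by term: -w^3 - 4w^2 - 3w - 1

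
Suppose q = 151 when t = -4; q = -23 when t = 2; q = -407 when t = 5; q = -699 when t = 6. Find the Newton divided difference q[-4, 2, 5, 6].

q[-4,2] = (-23 - 151) / (2 - (-4)) = -29
q[2,5] = (-407 - (-23)) / (5 - 2) = -128
q[5,6] = (-699 - (-407)) / (6 - 5) = -292
q[-4,2,5] = (-128 - (-29)) / (5 - (-4)) = -11
q[2,5,6] = (-292 - (-128)) / (6 - 2) = -41
q[-4,2,5,6] = (-41 - (-11)) / (6 - (-4)) = -3

-3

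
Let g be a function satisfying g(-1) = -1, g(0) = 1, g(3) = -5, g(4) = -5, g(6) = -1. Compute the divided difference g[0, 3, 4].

g[0,3] = (-5 - 1) / (3 - 0) = -2
g[3,4] = (-5 - (-5)) / (4 - 3) = 0
g[0,3,4] = (0 - (-2)) / (4 - 0) = 1/2

1/2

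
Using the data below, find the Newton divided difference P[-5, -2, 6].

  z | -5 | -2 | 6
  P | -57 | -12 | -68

-2

P[-5,-2] = (-12 - (-57)) / (-2 - (-5)) = 15
P[-2,6] = (-68 - (-12)) / (6 - (-2)) = -7
P[-5,-2,6] = (-7 - 15) / (6 - (-5)) = -2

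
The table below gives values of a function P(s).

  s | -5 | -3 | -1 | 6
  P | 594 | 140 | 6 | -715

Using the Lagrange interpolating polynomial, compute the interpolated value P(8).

-1785

L_0(8) = (11)·(9)·(2)/[(-2)·(-4)·(-11)] = -9/4
L_1(8) = (13)·(9)·(2)/[(2)·(-2)·(-9)] = 13/2
L_2(8) = (13)·(11)·(2)/[(4)·(2)·(-7)] = -143/28
L_3(8) = (13)·(11)·(9)/[(11)·(9)·(7)] = 13/7
Sum: 594·(-9/4) + 140·(13/2) + 6·(-143/28) + (-715)·(13/7) = -1785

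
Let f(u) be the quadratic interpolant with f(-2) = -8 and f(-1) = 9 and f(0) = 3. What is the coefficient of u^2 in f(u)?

-23/2

Build the Lagrange basis polynomials:
L_0(u) = (u + 1)u / [2] = (1/2)u^2 + (1/2)u
L_1(u) = (u + 2)u / [-1] = -u^2 - 2u
L_2(u) = (u + 2)(u + 1) / [2] = (1/2)u^2 + (3/2)u + 1
f(u) = (-8)·L_0 + 9·L_1 + 3·L_2
Only the coefficient of u^2 is needed; take it from each L_i and combine:
(-8)·(1/2) + 9·(-1) + 3·(1/2) = -23/2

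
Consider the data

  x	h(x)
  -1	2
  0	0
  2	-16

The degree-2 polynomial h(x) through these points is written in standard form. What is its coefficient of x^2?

-2

The leading coefficient equals the top divided difference h[-1,0,2].
h[-1,0] = (0 - 2) / (0 - (-1)) = -2
h[0,2] = (-16 - 0) / (2 - 0) = -8
h[-1,0,2] = (-8 - (-2)) / (2 - (-1)) = -2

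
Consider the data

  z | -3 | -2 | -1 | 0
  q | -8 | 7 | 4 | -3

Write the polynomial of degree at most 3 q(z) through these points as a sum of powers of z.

q(z) = (7/3)z^3 + 5z^2 - (13/3)z - 3

Newton's divided differences:
q[-3,-2] = (7 - (-8)) / (-2 - (-3)) = 15
q[-2,-1] = (4 - 7) / (-1 - (-2)) = -3
q[-1,0] = (-3 - 4) / (0 - (-1)) = -7
q[-3,-2,-1] = (-3 - 15) / (-1 - (-3)) = -9
q[-2,-1,0] = (-7 - (-3)) / (0 - (-2)) = -2
q[-3,-2,-1,0] = (-2 - (-9)) / (0 - (-3)) = 7/3
q(z) = -8 + 15·(z + 3) + (-9)·(z + 3)(z + 2) + (7/3)·(z + 3)(z + 2)(z + 1)
Expanding: q(z) = (7/3)z^3 + 5z^2 - (13/3)z - 3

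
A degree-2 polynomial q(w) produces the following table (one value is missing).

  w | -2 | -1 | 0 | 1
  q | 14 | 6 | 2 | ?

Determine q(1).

2

The 3 known values determine q uniquely (degree ≤ 2).
Evaluate each Lagrange basis at w = 1:
L_0(1) = (2)·(1)/[(-1)·(-2)] = 1
L_1(1) = (3)·(1)/[(1)·(-1)] = -3
L_2(1) = (3)·(2)/[(2)·(1)] = 3
Sum: 14·(1) + 6·(-3) + 2·(3) = 2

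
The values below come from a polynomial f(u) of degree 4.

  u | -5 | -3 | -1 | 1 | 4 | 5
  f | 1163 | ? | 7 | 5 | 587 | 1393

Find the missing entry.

153

The 5 known values determine f uniquely (degree ≤ 4).
Evaluate each Lagrange basis at u = -3:
L_0(-3) = (-2)·(-4)·(-7)·(-8)/[(-4)·(-6)·(-9)·(-10)] = 28/135
L_1(-3) = (2)·(-4)·(-7)·(-8)/[(4)·(-2)·(-5)·(-6)] = 28/15
L_2(-3) = (2)·(-2)·(-7)·(-8)/[(6)·(2)·(-3)·(-4)] = -14/9
L_3(-3) = (2)·(-2)·(-4)·(-8)/[(9)·(5)·(3)·(-1)] = 128/135
L_4(-3) = (2)·(-2)·(-4)·(-7)/[(10)·(6)·(4)·(1)] = -7/15
Sum: 1163·(28/135) + 7·(28/15) + 5·(-14/9) + 587·(128/135) + 1393·(-7/15) = 153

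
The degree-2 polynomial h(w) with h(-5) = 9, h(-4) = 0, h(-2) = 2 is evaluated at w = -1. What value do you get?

Evaluate each Lagrange basis at w = -1:
L_0(-1) = (3)·(1)/[(-1)·(-3)] = 1
L_1(-1) = (4)·(1)/[(1)·(-2)] = -2
L_2(-1) = (4)·(3)/[(3)·(2)] = 2
Sum: 9·(1) + 0 + 2·(2) = 13

13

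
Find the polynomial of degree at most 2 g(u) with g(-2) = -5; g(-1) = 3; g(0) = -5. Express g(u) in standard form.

g(u) = -8u^2 - 16u - 5

L_0(u) = (u + 1)u / [2] = (1/2)u^2 + (1/2)u
L_1(u) = (u + 2)u / [-1] = -u^2 - 2u
L_2(u) = (u + 2)(u + 1) / [2] = (1/2)u^2 + (3/2)u + 1
g(u) = (-5)·L_0 + 3·L_1 + (-5)·L_2
  (-5)·L_0(u) = -(5/2)u^2 - (5/2)u
  3·L_1(u) = -3u^2 - 6u
  (-5)·L_2(u) = -(5/2)u^2 - (15/2)u - 5
Adding term by term: -8u^2 - 16u - 5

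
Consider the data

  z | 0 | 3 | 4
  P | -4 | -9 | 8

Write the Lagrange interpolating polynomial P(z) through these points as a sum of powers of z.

P(z) = (14/3)z^2 - (47/3)z - 4

L_0(z) = (z - 3)(z - 4) / [12] = (1/12)z^2 - (7/12)z + 1
L_1(z) = z(z - 4) / [-3] = -(1/3)z^2 + (4/3)z
L_2(z) = z(z - 3) / [4] = (1/4)z^2 - (3/4)z
P(z) = (-4)·L_0 + (-9)·L_1 + 8·L_2
  (-4)·L_0(z) = -(1/3)z^2 + (7/3)z - 4
  (-9)·L_1(z) = 3z^2 - 12z
  8·L_2(z) = 2z^2 - 6z
Adding term by term: (14/3)z^2 - (47/3)z - 4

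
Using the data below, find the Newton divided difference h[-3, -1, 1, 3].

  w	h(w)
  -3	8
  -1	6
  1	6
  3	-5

h[-3,-1] = (6 - 8) / (-1 - (-3)) = -1
h[-1,1] = (6 - 6) / (1 - (-1)) = 0
h[1,3] = (-5 - 6) / (3 - 1) = -11/2
h[-3,-1,1] = (0 - (-1)) / (1 - (-3)) = 1/4
h[-1,1,3] = (-11/2 - 0) / (3 - (-1)) = -11/8
h[-3,-1,1,3] = (-11/8 - 1/4) / (3 - (-3)) = -13/48

-13/48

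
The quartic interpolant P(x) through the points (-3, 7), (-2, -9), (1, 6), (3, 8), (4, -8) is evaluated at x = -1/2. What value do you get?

-907/128

Evaluate each Lagrange basis at x = -1/2:
L_0(-1/2) = (3/2)·(-3/2)·(-7/2)·(-9/2)/[(-1)·(-4)·(-6)·(-7)] = -27/128
L_1(-1/2) = (5/2)·(-3/2)·(-7/2)·(-9/2)/[(1)·(-3)·(-5)·(-6)] = 21/32
L_2(-1/2) = (5/2)·(3/2)·(-7/2)·(-9/2)/[(4)·(3)·(-2)·(-3)] = 105/128
L_3(-1/2) = (5/2)·(3/2)·(-3/2)·(-9/2)/[(6)·(5)·(2)·(-1)] = -27/64
L_4(-1/2) = (5/2)·(3/2)·(-3/2)·(-7/2)/[(7)·(6)·(3)·(1)] = 5/32
Sum: 7·(-27/128) + (-9)·(21/32) + 6·(105/128) + 8·(-27/64) + (-8)·(5/32) = -907/128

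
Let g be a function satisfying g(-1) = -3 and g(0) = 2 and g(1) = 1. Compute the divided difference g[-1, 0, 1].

-3

g[-1,0] = (2 - (-3)) / (0 - (-1)) = 5
g[0,1] = (1 - 2) / (1 - 0) = -1
g[-1,0,1] = (-1 - 5) / (1 - (-1)) = -3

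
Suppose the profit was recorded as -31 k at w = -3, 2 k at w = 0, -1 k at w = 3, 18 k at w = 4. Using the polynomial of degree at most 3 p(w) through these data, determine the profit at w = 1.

Using Newton's divided-difference form:
p[-3,0] = (2 - (-31)) / (0 - (-3)) = 11
p[0,3] = (-1 - 2) / (3 - 0) = -1
p[3,4] = (18 - (-1)) / (4 - 3) = 19
p[-3,0,3] = (-1 - 11) / (3 - (-3)) = -2
p[0,3,4] = (19 - (-1)) / (4 - 0) = 5
p[-3,0,3,4] = (5 - (-2)) / (4 - (-3)) = 1
p(1) = -31 + 11·(4) + (-2)·(4)·(1) + 1·(4)·(1)·(-2) = -3

-3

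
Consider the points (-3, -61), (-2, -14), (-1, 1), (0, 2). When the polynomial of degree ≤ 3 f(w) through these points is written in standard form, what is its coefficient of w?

Build the Lagrange basis polynomials:
L_0(w) = (w + 2)(w + 1)w / [-6] = -(1/6)w^3 - (1/2)w^2 - (1/3)w
L_1(w) = (w + 3)(w + 1)w / [2] = (1/2)w^3 + 2w^2 + (3/2)w
L_2(w) = (w + 3)(w + 2)w / [-2] = -(1/2)w^3 - (5/2)w^2 - 3w
L_3(w) = (w + 3)(w + 2)(w + 1) / [6] = (1/6)w^3 + w^2 + (11/6)w + 1
f(w) = (-61)·L_0 + (-14)·L_1 + 1·L_2 + 2·L_3
Only the coefficient of w is needed; take it from each L_i and combine:
(-61)·(-1/3) + (-14)·(3/2) + 1·(-3) + 2·(11/6) = 0

0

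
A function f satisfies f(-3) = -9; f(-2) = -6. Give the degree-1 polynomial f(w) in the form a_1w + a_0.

f(w) = 3w

L_0(w) = (w + 2) / [-1] = -w - 2
L_1(w) = (w + 3) / [1] = w + 3
f(w) = (-9)·L_0 + (-6)·L_1
  (-9)·L_0(w) = 9w + 18
  (-6)·L_1(w) = -6w - 18
Adding term by term: 3w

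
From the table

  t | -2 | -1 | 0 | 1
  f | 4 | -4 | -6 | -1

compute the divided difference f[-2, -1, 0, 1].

f[-2,-1] = (-4 - 4) / (-1 - (-2)) = -8
f[-1,0] = (-6 - (-4)) / (0 - (-1)) = -2
f[0,1] = (-1 - (-6)) / (1 - 0) = 5
f[-2,-1,0] = (-2 - (-8)) / (0 - (-2)) = 3
f[-1,0,1] = (5 - (-2)) / (1 - (-1)) = 7/2
f[-2,-1,0,1] = (7/2 - 3) / (1 - (-2)) = 1/6

1/6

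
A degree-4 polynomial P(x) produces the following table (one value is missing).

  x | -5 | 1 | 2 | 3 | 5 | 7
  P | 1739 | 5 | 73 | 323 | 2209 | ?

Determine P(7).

The 5 known values determine P uniquely (degree ≤ 4).
Evaluate each Lagrange basis at x = 7:
L_0(7) = (6)·(5)·(4)·(2)/[(-6)·(-7)·(-8)·(-10)] = 1/14
L_1(7) = (12)·(5)·(4)·(2)/[(6)·(-1)·(-2)·(-4)] = -10
L_2(7) = (12)·(6)·(4)·(2)/[(7)·(1)·(-1)·(-3)] = 192/7
L_3(7) = (12)·(6)·(5)·(2)/[(8)·(2)·(1)·(-2)] = -45/2
L_4(7) = (12)·(6)·(5)·(4)/[(10)·(4)·(3)·(2)] = 6
Sum: 1739·(1/14) + 5·(-10) + 73·(192/7) + 323·(-45/2) + 2209·(6) = 8063

8063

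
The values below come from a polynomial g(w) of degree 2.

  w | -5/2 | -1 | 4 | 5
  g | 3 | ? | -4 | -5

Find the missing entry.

17/13

The 3 known values determine g uniquely (degree ≤ 2).
Evaluate each Lagrange basis at w = -1:
L_0(-1) = (-5)·(-6)/[(-13/2)·(-15/2)] = 8/13
L_1(-1) = (3/2)·(-6)/[(13/2)·(-1)] = 18/13
L_2(-1) = (3/2)·(-5)/[(15/2)·(1)] = -1
Sum: 3·(8/13) + (-4)·(18/13) + (-5)·(-1) = 17/13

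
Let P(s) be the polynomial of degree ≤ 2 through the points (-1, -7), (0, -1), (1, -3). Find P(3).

Evaluate each Lagrange basis at s = 3:
L_0(3) = (3)·(2)/[(-1)·(-2)] = 3
L_1(3) = (4)·(2)/[(1)·(-1)] = -8
L_2(3) = (4)·(3)/[(2)·(1)] = 6
Sum: (-7)·(3) + (-1)·(-8) + (-3)·(6) = -31

-31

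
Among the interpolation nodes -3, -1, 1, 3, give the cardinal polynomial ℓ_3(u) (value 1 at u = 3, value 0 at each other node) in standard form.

ℓ_3(u) = (1/48)u^3 + (1/16)u^2 - (1/48)u - 1/16

ℓ_3(u) = (u + 3)(u + 1)(u - 1) / [(6)·(4)·(2)]
       = (u^3 + 3u^2 - u - 3) / (48)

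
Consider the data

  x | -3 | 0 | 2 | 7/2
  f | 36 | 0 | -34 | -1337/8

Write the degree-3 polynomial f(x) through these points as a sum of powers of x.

f(x) = -3x^3 - 4x^2 + 3x

Build the Lagrange basis polynomials:
L_0(x) = x(x - 2)(x - 7/2) / [-195/2] = -(2/195)x^3 + (11/195)x^2 - (14/195)x
L_1(x) = (x + 3)(x - 2)(x - 7/2) / [21] = (1/21)x^3 - (5/42)x^2 - (19/42)x + 1
L_2(x) = (x + 3)x(x - 7/2) / [-15] = -(1/15)x^3 + (1/30)x^2 + (7/10)x
L_3(x) = (x + 3)x(x - 2) / [273/8] = (8/273)x^3 + (8/273)x^2 - (16/91)x
f(x) = 36·L_0 + 0·L_1 + (-34)·L_2 + (-1337/8)·L_3
  36·L_0(x) = -(24/65)x^3 + (132/65)x^2 - (168/65)x
  0·L_1(x) = 0
  (-34)·L_2(x) = (34/15)x^3 - (17/15)x^2 - (119/5)x
  (-1337/8)·L_3(x) = -(191/39)x^3 - (191/39)x^2 + (382/13)x
Adding term by term: -3x^3 - 4x^2 + 3x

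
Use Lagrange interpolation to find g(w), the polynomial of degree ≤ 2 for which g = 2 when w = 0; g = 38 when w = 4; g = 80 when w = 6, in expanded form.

Build the Lagrange basis polynomials:
L_0(w) = (w - 4)(w - 6) / [24] = (1/24)w^2 - (5/12)w + 1
L_1(w) = w(w - 6) / [-8] = -(1/8)w^2 + (3/4)w
L_2(w) = w(w - 4) / [12] = (1/12)w^2 - (1/3)w
g(w) = 2·L_0 + 38·L_1 + 80·L_2
  2·L_0(w) = (1/12)w^2 - (5/6)w + 2
  38·L_1(w) = -(19/4)w^2 + (57/2)w
  80·L_2(w) = (20/3)w^2 - (80/3)w
Adding term by term: 2w^2 + w + 2

g(w) = 2w^2 + w + 2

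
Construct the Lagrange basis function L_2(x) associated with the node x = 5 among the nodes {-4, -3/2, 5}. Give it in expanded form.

L_2(x) = (x + 4)(x + 3/2) / [(9)·(13/2)]
       = (x^2 + (11/2)x + 6) / (117/2)

L_2(x) = (2/117)x^2 + (11/117)x + 4/39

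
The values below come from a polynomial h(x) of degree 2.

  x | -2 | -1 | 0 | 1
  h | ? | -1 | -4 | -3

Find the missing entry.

6

The 3 known values determine h uniquely (degree ≤ 2).
L_0(-2) = (-2)·(-3)/[(-1)·(-2)] = 3
L_1(-2) = (-1)·(-3)/[(1)·(-1)] = -3
L_2(-2) = (-1)·(-2)/[(2)·(1)] = 1
Sum: (-1)·(3) + (-4)·(-3) + (-3)·(1) = 6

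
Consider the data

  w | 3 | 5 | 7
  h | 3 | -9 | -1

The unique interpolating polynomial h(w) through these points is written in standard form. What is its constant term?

117/2

Build the Lagrange basis polynomials:
L_0(w) = (w - 5)(w - 7) / [8] = (1/8)w^2 - (3/2)w + 35/8
L_1(w) = (w - 3)(w - 7) / [-4] = -(1/4)w^2 + (5/2)w - 21/4
L_2(w) = (w - 3)(w - 5) / [8] = (1/8)w^2 - w + 15/8
h(w) = 3·L_0 + (-9)·L_1 + (-1)·L_2
Only the constant term is needed; take it from each L_i and combine:
3·(35/8) + (-9)·(-21/4) + (-1)·(15/8) = 117/2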